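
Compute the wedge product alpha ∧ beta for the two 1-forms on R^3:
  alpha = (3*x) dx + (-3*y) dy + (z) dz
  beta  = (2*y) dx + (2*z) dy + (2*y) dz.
alpha ∧ beta = (6*x*z + 6*y^2) dx ∧ dy + (2*y*(3*x - z)) dx ∧ dz + (-6*y^2 - 2*z^2) dy ∧ dz

Distribute the wedge, using dx_i ∧ dx_j = -dx_j ∧ dx_i and dx_i ∧ dx_i = 0. For each pair (i, j) with i < j, the coefficient of dx_i ∧ dx_j in alpha ∧ beta is (alpha_i * beta_j - alpha_j * beta_i). Collecting: alpha ∧ beta = (6*x*z + 6*y^2) dx ∧ dy + (2*y*(3*x - z)) dx ∧ dz + (-6*y^2 - 2*z^2) dy ∧ dz.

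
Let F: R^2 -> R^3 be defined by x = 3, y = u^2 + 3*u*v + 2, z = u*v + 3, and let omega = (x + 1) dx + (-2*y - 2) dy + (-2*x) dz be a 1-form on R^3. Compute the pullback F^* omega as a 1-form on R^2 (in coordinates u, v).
F^* omega = (-4*u^3 - 18*u^2*v - 18*u*v^2 - 12*u - 24*v) du + (6*u*(-u^2 - 3*u*v - 4)) dv

Using F^*(f dg) = (f ∘ F) d(g ∘ F), substitute each coordinate x_i by F_i(u, v) in f_i, and replace dx_i by d F_i = (∂F_i/∂u) du + (∂F_i/∂v) dv.
  For the x component: f_1(F) = 4; d F_1 = (0) du + (0) dv
  For the y component: f_2(F) = -2*u^2 - 6*u*v - 6; d F_2 = (2*u + 3*v) du + (3*u) dv
  For the z component: f_3(F) = -6; d F_3 = (v) du + (u) dv
Combining and collecting du, dv coefficients:
  coeff of du: -4*u^3 - 18*u^2*v - 18*u*v^2 - 12*u - 24*v
  coeff of dv: 6*u*(-u^2 - 3*u*v - 4)
F^* omega = (-4*u^3 - 18*u^2*v - 18*u*v^2 - 12*u - 24*v) du + (6*u*(-u^2 - 3*u*v - 4)) dv.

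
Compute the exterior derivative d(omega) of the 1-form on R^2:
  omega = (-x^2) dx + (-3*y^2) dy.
d(omega) = 0

For a 1-form omega = sum_i f_i dx_i, the exterior derivative is
  d(omega) = sum_{i < j} (∂f_j/∂x_i - ∂f_i/∂x_j) dx_i ∧ dx_j.

Assembling: d(omega) = 0.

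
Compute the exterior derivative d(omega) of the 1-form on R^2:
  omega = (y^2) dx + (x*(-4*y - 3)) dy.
d(omega) = (-6*y - 3) dx ∧ dy

For a 1-form omega = sum_i f_i dx_i, the exterior derivative is
  d(omega) = sum_{i < j} (∂f_j/∂x_i - ∂f_i/∂x_j) dx_i ∧ dx_j.
  coefficient of dx ∧ dy: ∂f_2/∂x - ∂f_1/∂y = ∂(x*(-4*y - 3))/∂x - ∂(y^2)/∂y = -6*y - 3
Assembling: d(omega) = (-6*y - 3) dx ∧ dy.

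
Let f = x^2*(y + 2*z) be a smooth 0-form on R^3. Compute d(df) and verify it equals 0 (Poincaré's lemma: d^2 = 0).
d(df) = 0

Step 1: df = sum_i (∂f/∂x_i) dx_i = (2*x*(y + 2*z)) dx + (x^2) dy + (2*x^2) dz.
Step 2: Apply d again. Using the 1-form formula, the coefficient of dx ∧ dy in d(df) is ∂^2 f/∂x ∂y - ∂^2 f/∂y ∂x = (2*x) - (2*x) = 0 (equality of mixed partials for smooth f).
Similarly for dx ∧ dz and dy ∧ dz — all coefficients vanish. So d(df) = 0.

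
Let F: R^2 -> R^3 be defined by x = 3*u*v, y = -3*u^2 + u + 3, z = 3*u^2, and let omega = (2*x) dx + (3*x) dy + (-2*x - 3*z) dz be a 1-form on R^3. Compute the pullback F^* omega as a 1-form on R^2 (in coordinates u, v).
F^* omega = (9*u*(-6*u^2 - 10*u*v + 2*v^2 + v)) du + (18*u^2*v) dv

Using F^*(f dg) = (f ∘ F) d(g ∘ F), substitute each coordinate x_i by F_i(u, v) in f_i, and replace dx_i by d F_i = (∂F_i/∂u) du + (∂F_i/∂v) dv.
  For the x component: f_1(F) = 6*u*v; d F_1 = (3*v) du + (3*u) dv
  For the y component: f_2(F) = 9*u*v; d F_2 = (1 - 6*u) du + (0) dv
  For the z component: f_3(F) = 3*u*(-3*u - 2*v); d F_3 = (6*u) du + (0) dv
Combining and collecting du, dv coefficients:
  coeff of du: 9*u*(-6*u^2 - 10*u*v + 2*v^2 + v)
  coeff of dv: 18*u^2*v
F^* omega = (9*u*(-6*u^2 - 10*u*v + 2*v^2 + v)) du + (18*u^2*v) dv.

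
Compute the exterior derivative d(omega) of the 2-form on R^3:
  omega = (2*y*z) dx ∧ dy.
d(omega) = (2*y) dx ∧ dy ∧ dz

For a 2-form omega = sum_{i<j} g_{ij} dx_i ∧ dx_j, the exterior derivative is
  d(omega) = sum_{i<j} d(g_{ij}) ∧ dx_i ∧ dx_j = sum_{i<j, k} (∂g_{ij}/∂x_k) dx_k ∧ dx_i ∧ dx_j.
Expand each term, using dx_k ∧ dx_i ∧ dx_j = sgn(permutation) dx_{(a)} ∧ dx_{(b)} ∧ dx_{(c)} with (a < b < c) sorted:
  d(2*y*z) includes (∂/∂z)(2*y*z) dz = (2*y) dz, which multiplied by dx ∧ dy gives (2*y) dx ∧ dy ∧ dz
Collecting like 3-forms: d(omega) = (2*y) dx ∧ dy ∧ dz.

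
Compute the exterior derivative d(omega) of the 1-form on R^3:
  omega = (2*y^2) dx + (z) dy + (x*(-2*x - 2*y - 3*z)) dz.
d(omega) = (-4*y) dx ∧ dy + (-4*x - 2*y - 3*z) dx ∧ dz + (-2*x - 1) dy ∧ dz

For a 1-form omega = sum_i f_i dx_i, the exterior derivative is
  d(omega) = sum_{i < j} (∂f_j/∂x_i - ∂f_i/∂x_j) dx_i ∧ dx_j.
  coefficient of dx ∧ dy: ∂f_2/∂x - ∂f_1/∂y = ∂(z)/∂x - ∂(2*y^2)/∂y = -4*y
  coefficient of dx ∧ dz: ∂f_3/∂x - ∂f_1/∂z = ∂(x*(-2*x - 2*y - 3*z))/∂x - ∂(2*y^2)/∂z = -4*x - 2*y - 3*z
  coefficient of dy ∧ dz: ∂f_3/∂y - ∂f_2/∂z = ∂(x*(-2*x - 2*y - 3*z))/∂y - ∂(z)/∂z = -2*x - 1
Assembling: d(omega) = (-4*y) dx ∧ dy + (-4*x - 2*y - 3*z) dx ∧ dz + (-2*x - 1) dy ∧ dz.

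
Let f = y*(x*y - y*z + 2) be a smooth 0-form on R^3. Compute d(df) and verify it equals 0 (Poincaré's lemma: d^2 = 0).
d(df) = 0

Step 1: df = sum_i (∂f/∂x_i) dx_i = (y^2) dx + (2*x*y - 2*y*z + 2) dy + (-y^2) dz.
Step 2: Apply d again. Using the 1-form formula, the coefficient of dx ∧ dy in d(df) is ∂^2 f/∂x ∂y - ∂^2 f/∂y ∂x = (2*y) - (2*y) = 0 (equality of mixed partials for smooth f).
Similarly for dx ∧ dz and dy ∧ dz — all coefficients vanish. So d(df) = 0.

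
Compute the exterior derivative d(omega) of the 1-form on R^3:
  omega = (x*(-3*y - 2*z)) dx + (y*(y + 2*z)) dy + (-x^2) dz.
d(omega) = (3*x) dx ∧ dy + (-2*y) dy ∧ dz

For a 1-form omega = sum_i f_i dx_i, the exterior derivative is
  d(omega) = sum_{i < j} (∂f_j/∂x_i - ∂f_i/∂x_j) dx_i ∧ dx_j.
  coefficient of dx ∧ dy: ∂f_2/∂x - ∂f_1/∂y = ∂(y*(y + 2*z))/∂x - ∂(x*(-3*y - 2*z))/∂y = 3*x
  coefficient of dy ∧ dz: ∂f_3/∂y - ∂f_2/∂z = ∂(-x^2)/∂y - ∂(y*(y + 2*z))/∂z = -2*y
Assembling: d(omega) = (3*x) dx ∧ dy + (-2*y) dy ∧ dz.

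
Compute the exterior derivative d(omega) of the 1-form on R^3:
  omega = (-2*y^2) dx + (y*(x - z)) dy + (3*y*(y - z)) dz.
d(omega) = (5*y) dx ∧ dy + (7*y - 3*z) dy ∧ dz

For a 1-form omega = sum_i f_i dx_i, the exterior derivative is
  d(omega) = sum_{i < j} (∂f_j/∂x_i - ∂f_i/∂x_j) dx_i ∧ dx_j.
  coefficient of dx ∧ dy: ∂f_2/∂x - ∂f_1/∂y = ∂(y*(x - z))/∂x - ∂(-2*y^2)/∂y = 5*y
  coefficient of dy ∧ dz: ∂f_3/∂y - ∂f_2/∂z = ∂(3*y*(y - z))/∂y - ∂(y*(x - z))/∂z = 7*y - 3*z
Assembling: d(omega) = (5*y) dx ∧ dy + (7*y - 3*z) dy ∧ dz.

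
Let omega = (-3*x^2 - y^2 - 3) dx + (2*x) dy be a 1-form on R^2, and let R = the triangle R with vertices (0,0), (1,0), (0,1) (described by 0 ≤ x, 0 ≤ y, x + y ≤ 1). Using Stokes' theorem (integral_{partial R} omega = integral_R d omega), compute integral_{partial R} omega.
integral_(partial R) omega = 4/3

Stokes: integral_partial_R omega = integral_R d omega with d omega = (∂Q/∂x - ∂P/∂y) dx ∧ dy.
  ∂Q/∂x = 2
  ∂P/∂y = -2*y
  integrand = ∂Q/∂x - ∂P/∂y = 2*y + 2.
Integrating over R: integral_0^1 integral_0^{1-x} (2*y + 2) dy dx = 4/3.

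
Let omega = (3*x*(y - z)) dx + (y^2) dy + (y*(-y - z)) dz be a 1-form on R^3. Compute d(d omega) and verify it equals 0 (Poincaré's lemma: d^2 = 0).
d(d omega) = 0

Step 1: d omega = sum_{i<j} (∂f_j/∂x_i - ∂f_i/∂x_j) dx_i ∧ dx_j:
  coeff of dx ∧ dy: -3*x
  coeff of dx ∧ dz: 3*x
  coeff of dy ∧ dz: -2*y - z
Step 2: Apply d again to each 2-form coefficient. The only possible 3-form in R^3 is dx ∧ dy ∧ dz, with coefficient
  ∂(coeff of dy∧dz)/∂x - ∂(coeff of dx∧dz)/∂y + ∂(coeff of dx∧dy)/∂z
  = ∂/∂x (-2*y - z) - ∂/∂y (3*x) + ∂/∂z (-3*x).
Each of these terms simplifies to sums of mixed partials that cancel in pairs. The result is 0 (by equality of mixed partials for smooth functions — Schwarz / Clairaut).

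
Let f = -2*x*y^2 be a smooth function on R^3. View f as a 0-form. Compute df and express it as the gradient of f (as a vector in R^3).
df = (-2*y^2) dx + (-4*x*y) dy + (0) dz; grad f = (-2*y^2, -4*x*y, 0)

For a 0-form f, d f = (∂f/∂x) dx + (∂f/∂y) dy + (∂f/∂z) dz. The components of the vector representation are exactly the entries of grad f in Cartesian coordinates:
  ∂f/∂x = -2*y^2
  ∂f/∂y = -4*x*y
  ∂f/∂z = 0.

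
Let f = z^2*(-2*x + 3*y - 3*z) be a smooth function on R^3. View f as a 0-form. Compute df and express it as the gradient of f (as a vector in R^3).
df = (-2*z^2) dx + (3*z^2) dy + (z*(-4*x + 6*y - 9*z)) dz; grad f = (-2*z^2, 3*z^2, z*(-4*x + 6*y - 9*z))

For a 0-form f, d f = (∂f/∂x) dx + (∂f/∂y) dy + (∂f/∂z) dz. The components of the vector representation are exactly the entries of grad f in Cartesian coordinates:
  ∂f/∂x = -2*z^2
  ∂f/∂y = 3*z^2
  ∂f/∂z = z*(-4*x + 6*y - 9*z).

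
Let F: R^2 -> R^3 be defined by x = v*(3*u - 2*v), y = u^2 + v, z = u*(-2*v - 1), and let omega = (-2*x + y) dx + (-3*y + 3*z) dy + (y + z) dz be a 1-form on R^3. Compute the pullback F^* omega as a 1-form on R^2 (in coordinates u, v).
F^* omega = (-6*u^3 - 11*u^2*v - 7*u^2 - 14*u*v^2 - 2*u*v + u + 12*v^3 + v^2 - v) du + (u^3 - 18*u^2*v - u^2 + 36*u*v^2 - 5*u*v - 3*u - 16*v^3 - 4*v^2 - 3*v) dv

Using F^*(f dg) = (f ∘ F) d(g ∘ F), substitute each coordinate x_i by F_i(u, v) in f_i, and replace dx_i by d F_i = (∂F_i/∂u) du + (∂F_i/∂v) dv.
  For the x component: f_1(F) = u^2 - 6*u*v + 4*v^2 + v; d F_1 = (3*v) du + (3*u - 4*v) dv
  For the y component: f_2(F) = -3*u^2 - 6*u*v - 3*u - 3*v; d F_2 = (2*u) du + (1) dv
  For the z component: f_3(F) = u^2 - 2*u*v - u + v; d F_3 = (-2*v - 1) du + (-2*u) dv
Combining and collecting du, dv coefficients:
  coeff of du: -6*u^3 - 11*u^2*v - 7*u^2 - 14*u*v^2 - 2*u*v + u + 12*v^3 + v^2 - v
  coeff of dv: u^3 - 18*u^2*v - u^2 + 36*u*v^2 - 5*u*v - 3*u - 16*v^3 - 4*v^2 - 3*v
F^* omega = (-6*u^3 - 11*u^2*v - 7*u^2 - 14*u*v^2 - 2*u*v + u + 12*v^3 + v^2 - v) du + (u^3 - 18*u^2*v - u^2 + 36*u*v^2 - 5*u*v - 3*u - 16*v^3 - 4*v^2 - 3*v) dv.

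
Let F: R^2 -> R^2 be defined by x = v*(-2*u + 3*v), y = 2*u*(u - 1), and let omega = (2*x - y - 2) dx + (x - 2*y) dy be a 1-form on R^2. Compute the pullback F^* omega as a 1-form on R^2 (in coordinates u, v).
F^* omega = (-16*u^3 - 4*u^2*v + 24*u^2 + 20*u*v^2 - 8*u - 12*v^3 - 6*v^2 + 4*v) du + (4*u^3 - 4*u^2*v - 4*u^2 - 36*u*v^2 + 12*u*v + 4*u + 36*v^3 - 12*v) dv

Using F^*(f dg) = (f ∘ F) d(g ∘ F), substitute each coordinate x_i by F_i(u, v) in f_i, and replace dx_i by d F_i = (∂F_i/∂u) du + (∂F_i/∂v) dv.
  For the x component: f_1(F) = -2*u^2 - 4*u*v + 2*u + 6*v^2 - 2; d F_1 = (-2*v) du + (-2*u + 6*v) dv
  For the y component: f_2(F) = -4*u^2 - 2*u*v + 4*u + 3*v^2; d F_2 = (4*u - 2) du + (0) dv
Combining and collecting du, dv coefficients:
  coeff of du: -16*u^3 - 4*u^2*v + 24*u^2 + 20*u*v^2 - 8*u - 12*v^3 - 6*v^2 + 4*v
  coeff of dv: 4*u^3 - 4*u^2*v - 4*u^2 - 36*u*v^2 + 12*u*v + 4*u + 36*v^3 - 12*v
F^* omega = (-16*u^3 - 4*u^2*v + 24*u^2 + 20*u*v^2 - 8*u - 12*v^3 - 6*v^2 + 4*v) du + (4*u^3 - 4*u^2*v - 4*u^2 - 36*u*v^2 + 12*u*v + 4*u + 36*v^3 - 12*v) dv.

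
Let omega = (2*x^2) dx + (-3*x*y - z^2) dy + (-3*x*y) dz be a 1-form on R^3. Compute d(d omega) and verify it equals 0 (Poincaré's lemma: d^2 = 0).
d(d omega) = 0

Step 1: d omega = sum_{i<j} (∂f_j/∂x_i - ∂f_i/∂x_j) dx_i ∧ dx_j:
  coeff of dx ∧ dy: -3*y
  coeff of dx ∧ dz: -3*y
  coeff of dy ∧ dz: -3*x + 2*z
Step 2: Apply d again to each 2-form coefficient. The only possible 3-form in R^3 is dx ∧ dy ∧ dz, with coefficient
  ∂(coeff of dy∧dz)/∂x - ∂(coeff of dx∧dz)/∂y + ∂(coeff of dx∧dy)/∂z
  = ∂/∂x (-3*x + 2*z) - ∂/∂y (-3*y) + ∂/∂z (-3*y).
Each of these terms simplifies to sums of mixed partials that cancel in pairs. The result is 0 (by equality of mixed partials for smooth functions — Schwarz / Clairaut).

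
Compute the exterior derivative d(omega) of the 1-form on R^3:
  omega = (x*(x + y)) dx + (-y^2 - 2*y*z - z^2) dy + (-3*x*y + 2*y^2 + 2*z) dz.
d(omega) = (-x) dx ∧ dy + (-3*y) dx ∧ dz + (-3*x + 6*y + 2*z) dy ∧ dz

For a 1-form omega = sum_i f_i dx_i, the exterior derivative is
  d(omega) = sum_{i < j} (∂f_j/∂x_i - ∂f_i/∂x_j) dx_i ∧ dx_j.
  coefficient of dx ∧ dy: ∂f_2/∂x - ∂f_1/∂y = ∂(-y^2 - 2*y*z - z^2)/∂x - ∂(x*(x + y))/∂y = -x
  coefficient of dx ∧ dz: ∂f_3/∂x - ∂f_1/∂z = ∂(-3*x*y + 2*y^2 + 2*z)/∂x - ∂(x*(x + y))/∂z = -3*y
  coefficient of dy ∧ dz: ∂f_3/∂y - ∂f_2/∂z = ∂(-3*x*y + 2*y^2 + 2*z)/∂y - ∂(-y^2 - 2*y*z - z^2)/∂z = -3*x + 6*y + 2*z
Assembling: d(omega) = (-x) dx ∧ dy + (-3*y) dx ∧ dz + (-3*x + 6*y + 2*z) dy ∧ dz.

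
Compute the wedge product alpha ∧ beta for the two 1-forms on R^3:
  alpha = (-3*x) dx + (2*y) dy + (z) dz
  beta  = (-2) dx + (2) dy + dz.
alpha ∧ beta = (-6*x + 4*y) dx ∧ dy + (-3*x + 2*z) dx ∧ dz + (2*y - 2*z) dy ∧ dz

Distribute the wedge, using dx_i ∧ dx_j = -dx_j ∧ dx_i and dx_i ∧ dx_i = 0. For each pair (i, j) with i < j, the coefficient of dx_i ∧ dx_j in alpha ∧ beta is (alpha_i * beta_j - alpha_j * beta_i). Collecting: alpha ∧ beta = (-6*x + 4*y) dx ∧ dy + (-3*x + 2*z) dx ∧ dz + (2*y - 2*z) dy ∧ dz.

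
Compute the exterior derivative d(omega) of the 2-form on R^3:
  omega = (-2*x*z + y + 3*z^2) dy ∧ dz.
d(omega) = (-2*z) dx ∧ dy ∧ dz

For a 2-form omega = sum_{i<j} g_{ij} dx_i ∧ dx_j, the exterior derivative is
  d(omega) = sum_{i<j} d(g_{ij}) ∧ dx_i ∧ dx_j = sum_{i<j, k} (∂g_{ij}/∂x_k) dx_k ∧ dx_i ∧ dx_j.
Expand each term, using dx_k ∧ dx_i ∧ dx_j = sgn(permutation) dx_{(a)} ∧ dx_{(b)} ∧ dx_{(c)} with (a < b < c) sorted:
  d(-2*x*z + y + 3*z^2) includes (∂/∂x)(-2*x*z + y + 3*z^2) dx = (-2*z) dx, which multiplied by dy ∧ dz gives (-2*z) dx ∧ dy ∧ dz
Collecting like 3-forms: d(omega) = (-2*z) dx ∧ dy ∧ dz.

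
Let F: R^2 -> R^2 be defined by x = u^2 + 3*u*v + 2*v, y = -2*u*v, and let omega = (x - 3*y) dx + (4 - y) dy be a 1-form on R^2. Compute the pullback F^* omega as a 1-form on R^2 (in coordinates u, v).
F^* omega = (2*u^3 + 21*u^2*v + 23*u*v^2 + 4*u*v + 6*v^2 - 8*v) du + (3*u^3 + 23*u^2*v + 2*u^2 + 24*u*v - 8*u + 4*v) dv

Using F^*(f dg) = (f ∘ F) d(g ∘ F), substitute each coordinate x_i by F_i(u, v) in f_i, and replace dx_i by d F_i = (∂F_i/∂u) du + (∂F_i/∂v) dv.
  For the x component: f_1(F) = u^2 + 9*u*v + 2*v; d F_1 = (2*u + 3*v) du + (3*u + 2) dv
  For the y component: f_2(F) = 2*u*v + 4; d F_2 = (-2*v) du + (-2*u) dv
Combining and collecting du, dv coefficients:
  coeff of du: 2*u^3 + 21*u^2*v + 23*u*v^2 + 4*u*v + 6*v^2 - 8*v
  coeff of dv: 3*u^3 + 23*u^2*v + 2*u^2 + 24*u*v - 8*u + 4*v
F^* omega = (2*u^3 + 21*u^2*v + 23*u*v^2 + 4*u*v + 6*v^2 - 8*v) du + (3*u^3 + 23*u^2*v + 2*u^2 + 24*u*v - 8*u + 4*v) dv.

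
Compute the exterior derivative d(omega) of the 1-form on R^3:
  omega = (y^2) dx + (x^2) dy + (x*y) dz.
d(omega) = (2*x - 2*y) dx ∧ dy + (y) dx ∧ dz + (x) dy ∧ dz

For a 1-form omega = sum_i f_i dx_i, the exterior derivative is
  d(omega) = sum_{i < j} (∂f_j/∂x_i - ∂f_i/∂x_j) dx_i ∧ dx_j.
  coefficient of dx ∧ dy: ∂f_2/∂x - ∂f_1/∂y = ∂(x^2)/∂x - ∂(y^2)/∂y = 2*x - 2*y
  coefficient of dx ∧ dz: ∂f_3/∂x - ∂f_1/∂z = ∂(x*y)/∂x - ∂(y^2)/∂z = y
  coefficient of dy ∧ dz: ∂f_3/∂y - ∂f_2/∂z = ∂(x*y)/∂y - ∂(x^2)/∂z = x
Assembling: d(omega) = (2*x - 2*y) dx ∧ dy + (y) dx ∧ dz + (x) dy ∧ dz.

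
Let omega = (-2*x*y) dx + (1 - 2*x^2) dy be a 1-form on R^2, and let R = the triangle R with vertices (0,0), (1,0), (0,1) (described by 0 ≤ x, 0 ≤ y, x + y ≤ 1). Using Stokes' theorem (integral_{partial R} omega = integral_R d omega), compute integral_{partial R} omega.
integral_(partial R) omega = -1/3

Stokes: integral_partial_R omega = integral_R d omega with d omega = (∂Q/∂x - ∂P/∂y) dx ∧ dy.
  ∂Q/∂x = -4*x
  ∂P/∂y = -2*x
  integrand = ∂Q/∂x - ∂P/∂y = -2*x.
Integrating over R: integral_0^1 integral_0^{1-x} (-2*x) dy dx = -1/3.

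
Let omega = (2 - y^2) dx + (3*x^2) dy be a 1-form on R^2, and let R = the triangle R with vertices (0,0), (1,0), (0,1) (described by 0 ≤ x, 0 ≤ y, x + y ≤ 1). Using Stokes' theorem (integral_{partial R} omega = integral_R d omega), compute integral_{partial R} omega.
integral_(partial R) omega = 4/3

Stokes: integral_partial_R omega = integral_R d omega with d omega = (∂Q/∂x - ∂P/∂y) dx ∧ dy.
  ∂Q/∂x = 6*x
  ∂P/∂y = -2*y
  integrand = ∂Q/∂x - ∂P/∂y = 6*x + 2*y.
Integrating over R: integral_0^1 integral_0^{1-x} (6*x + 2*y) dy dx = 4/3.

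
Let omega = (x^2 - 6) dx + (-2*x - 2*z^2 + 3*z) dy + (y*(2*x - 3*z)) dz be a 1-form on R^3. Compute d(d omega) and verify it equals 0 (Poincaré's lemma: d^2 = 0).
d(d omega) = 0

Step 1: d omega = sum_{i<j} (∂f_j/∂x_i - ∂f_i/∂x_j) dx_i ∧ dx_j:
  coeff of dx ∧ dy: -2
  coeff of dx ∧ dz: 2*y
  coeff of dy ∧ dz: 2*x + z - 3
Step 2: Apply d again to each 2-form coefficient. The only possible 3-form in R^3 is dx ∧ dy ∧ dz, with coefficient
  ∂(coeff of dy∧dz)/∂x - ∂(coeff of dx∧dz)/∂y + ∂(coeff of dx∧dy)/∂z
  = ∂/∂x (2*x + z - 3) - ∂/∂y (2*y) + ∂/∂z (-2).
Each of these terms simplifies to sums of mixed partials that cancel in pairs. The result is 0 (by equality of mixed partials for smooth functions — Schwarz / Clairaut).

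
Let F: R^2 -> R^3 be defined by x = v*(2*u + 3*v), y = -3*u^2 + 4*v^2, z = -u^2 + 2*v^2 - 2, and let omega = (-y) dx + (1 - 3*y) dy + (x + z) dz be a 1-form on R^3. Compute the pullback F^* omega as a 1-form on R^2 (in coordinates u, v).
F^* omega = (-52*u^3 + 2*u^2*v + 62*u*v^2 - 2*u - 8*v^3) du + (6*u^3 + 86*u^2*v - 100*v^3) dv

Using F^*(f dg) = (f ∘ F) d(g ∘ F), substitute each coordinate x_i by F_i(u, v) in f_i, and replace dx_i by d F_i = (∂F_i/∂u) du + (∂F_i/∂v) dv.
  For the x component: f_1(F) = 3*u^2 - 4*v^2; d F_1 = (2*v) du + (2*u + 6*v) dv
  For the y component: f_2(F) = 9*u^2 - 12*v^2 + 1; d F_2 = (-6*u) du + (8*v) dv
  For the z component: f_3(F) = -u^2 + 2*u*v + 5*v^2 - 2; d F_3 = (-2*u) du + (4*v) dv
Combining and collecting du, dv coefficients:
  coeff of du: -52*u^3 + 2*u^2*v + 62*u*v^2 - 2*u - 8*v^3
  coeff of dv: 6*u^3 + 86*u^2*v - 100*v^3
F^* omega = (-52*u^3 + 2*u^2*v + 62*u*v^2 - 2*u - 8*v^3) du + (6*u^3 + 86*u^2*v - 100*v^3) dv.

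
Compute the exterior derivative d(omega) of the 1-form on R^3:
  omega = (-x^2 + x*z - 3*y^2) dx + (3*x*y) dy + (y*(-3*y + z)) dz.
d(omega) = (9*y) dx ∧ dy + (-x) dx ∧ dz + (-6*y + z) dy ∧ dz

For a 1-form omega = sum_i f_i dx_i, the exterior derivative is
  d(omega) = sum_{i < j} (∂f_j/∂x_i - ∂f_i/∂x_j) dx_i ∧ dx_j.
  coefficient of dx ∧ dy: ∂f_2/∂x - ∂f_1/∂y = ∂(3*x*y)/∂x - ∂(-x^2 + x*z - 3*y^2)/∂y = 9*y
  coefficient of dx ∧ dz: ∂f_3/∂x - ∂f_1/∂z = ∂(y*(-3*y + z))/∂x - ∂(-x^2 + x*z - 3*y^2)/∂z = -x
  coefficient of dy ∧ dz: ∂f_3/∂y - ∂f_2/∂z = ∂(y*(-3*y + z))/∂y - ∂(3*x*y)/∂z = -6*y + z
Assembling: d(omega) = (9*y) dx ∧ dy + (-x) dx ∧ dz + (-6*y + z) dy ∧ dz.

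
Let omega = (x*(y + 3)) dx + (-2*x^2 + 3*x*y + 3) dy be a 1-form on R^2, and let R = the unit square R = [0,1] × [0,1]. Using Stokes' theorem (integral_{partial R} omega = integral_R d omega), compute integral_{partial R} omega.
integral_(partial R) omega = -1

Stokes: integral_partial_R omega = integral_R d omega with d omega = (∂Q/∂x - ∂P/∂y) dx ∧ dy.
  ∂Q/∂x = -4*x + 3*y
  ∂P/∂y = x
  integrand = ∂Q/∂x - ∂P/∂y = -5*x + 3*y.
Integrating over R: integral_0^1 integral_0^1 (-5*x + 3*y) dx dy = -1.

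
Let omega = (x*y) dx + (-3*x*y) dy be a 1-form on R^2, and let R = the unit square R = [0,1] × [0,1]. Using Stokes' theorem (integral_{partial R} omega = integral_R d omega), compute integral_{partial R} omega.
integral_(partial R) omega = -2

Stokes: integral_partial_R omega = integral_R d omega with d omega = (∂Q/∂x - ∂P/∂y) dx ∧ dy.
  ∂Q/∂x = -3*y
  ∂P/∂y = x
  integrand = ∂Q/∂x - ∂P/∂y = -x - 3*y.
Integrating over R: integral_0^1 integral_0^1 (-x - 3*y) dx dy = -2.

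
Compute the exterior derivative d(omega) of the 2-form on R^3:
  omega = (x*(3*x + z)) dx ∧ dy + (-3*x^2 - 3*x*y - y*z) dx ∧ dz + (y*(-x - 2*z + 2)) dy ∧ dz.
d(omega) = (4*x - y + z) dx ∧ dy ∧ dz

For a 2-form omega = sum_{i<j} g_{ij} dx_i ∧ dx_j, the exterior derivative is
  d(omega) = sum_{i<j} d(g_{ij}) ∧ dx_i ∧ dx_j = sum_{i<j, k} (∂g_{ij}/∂x_k) dx_k ∧ dx_i ∧ dx_j.
Expand each term, using dx_k ∧ dx_i ∧ dx_j = sgn(permutation) dx_{(a)} ∧ dx_{(b)} ∧ dx_{(c)} with (a < b < c) sorted:
  d(x*(3*x + z)) includes (∂/∂z)(x*(3*x + z)) dz = (x) dz, which multiplied by dx ∧ dy gives (x) dx ∧ dy ∧ dz
  d(-3*x^2 - 3*x*y - y*z) includes (∂/∂y)(-3*x^2 - 3*x*y - y*z) dy = (-3*x - z) dy, which multiplied by dx ∧ dz gives (3*x + z) dx ∧ dy ∧ dz
  d(y*(-x - 2*z + 2)) includes (∂/∂x)(y*(-x - 2*z + 2)) dx = (-y) dx, which multiplied by dy ∧ dz gives (-y) dx ∧ dy ∧ dz
Collecting like 3-forms: d(omega) = (4*x - y + z) dx ∧ dy ∧ dz.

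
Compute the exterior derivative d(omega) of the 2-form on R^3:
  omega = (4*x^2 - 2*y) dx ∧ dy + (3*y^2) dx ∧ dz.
d(omega) = (-6*y) dx ∧ dy ∧ dz

For a 2-form omega = sum_{i<j} g_{ij} dx_i ∧ dx_j, the exterior derivative is
  d(omega) = sum_{i<j} d(g_{ij}) ∧ dx_i ∧ dx_j = sum_{i<j, k} (∂g_{ij}/∂x_k) dx_k ∧ dx_i ∧ dx_j.
Expand each term, using dx_k ∧ dx_i ∧ dx_j = sgn(permutation) dx_{(a)} ∧ dx_{(b)} ∧ dx_{(c)} with (a < b < c) sorted:
  d(3*y^2) includes (∂/∂y)(3*y^2) dy = (6*y) dy, which multiplied by dx ∧ dz gives (-6*y) dx ∧ dy ∧ dz
Collecting like 3-forms: d(omega) = (-6*y) dx ∧ dy ∧ dz.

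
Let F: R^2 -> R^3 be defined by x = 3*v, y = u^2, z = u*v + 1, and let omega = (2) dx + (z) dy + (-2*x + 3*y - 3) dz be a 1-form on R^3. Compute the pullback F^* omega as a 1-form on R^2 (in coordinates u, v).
F^* omega = (5*u^2*v + 2*u - 6*v^2 - 3*v) du + (3*u^3 - 6*u*v - 3*u + 6) dv

Using F^*(f dg) = (f ∘ F) d(g ∘ F), substitute each coordinate x_i by F_i(u, v) in f_i, and replace dx_i by d F_i = (∂F_i/∂u) du + (∂F_i/∂v) dv.
  For the x component: f_1(F) = 2; d F_1 = (0) du + (3) dv
  For the y component: f_2(F) = u*v + 1; d F_2 = (2*u) du + (0) dv
  For the z component: f_3(F) = 3*u^2 - 6*v - 3; d F_3 = (v) du + (u) dv
Combining and collecting du, dv coefficients:
  coeff of du: 5*u^2*v + 2*u - 6*v^2 - 3*v
  coeff of dv: 3*u^3 - 6*u*v - 3*u + 6
F^* omega = (5*u^2*v + 2*u - 6*v^2 - 3*v) du + (3*u^3 - 6*u*v - 3*u + 6) dv.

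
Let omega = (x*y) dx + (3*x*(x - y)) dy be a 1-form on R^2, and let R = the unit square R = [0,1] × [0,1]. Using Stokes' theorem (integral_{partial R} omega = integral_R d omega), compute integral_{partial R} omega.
integral_(partial R) omega = 1

Stokes: integral_partial_R omega = integral_R d omega with d omega = (∂Q/∂x - ∂P/∂y) dx ∧ dy.
  ∂Q/∂x = 6*x - 3*y
  ∂P/∂y = x
  integrand = ∂Q/∂x - ∂P/∂y = 5*x - 3*y.
Integrating over R: integral_0^1 integral_0^1 (5*x - 3*y) dx dy = 1.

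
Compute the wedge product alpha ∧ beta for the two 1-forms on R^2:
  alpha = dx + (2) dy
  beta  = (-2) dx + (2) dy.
alpha ∧ beta = (6) dx ∧ dy

Distribute the wedge, using dx_i ∧ dx_j = -dx_j ∧ dx_i and dx_i ∧ dx_i = 0. For each pair (i, j) with i < j, the coefficient of dx_i ∧ dx_j in alpha ∧ beta is (alpha_i * beta_j - alpha_j * beta_i). Collecting: alpha ∧ beta = (6) dx ∧ dy.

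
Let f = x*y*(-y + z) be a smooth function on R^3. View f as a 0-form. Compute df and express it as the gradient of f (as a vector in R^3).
df = (y*(-y + z)) dx + (x*(-2*y + z)) dy + (x*y) dz; grad f = (y*(-y + z), x*(-2*y + z), x*y)

For a 0-form f, d f = (∂f/∂x) dx + (∂f/∂y) dy + (∂f/∂z) dz. The components of the vector representation are exactly the entries of grad f in Cartesian coordinates:
  ∂f/∂x = y*(-y + z)
  ∂f/∂y = x*(-2*y + z)
  ∂f/∂z = x*y.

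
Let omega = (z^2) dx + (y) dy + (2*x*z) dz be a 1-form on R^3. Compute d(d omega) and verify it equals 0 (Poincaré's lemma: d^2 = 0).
d(d omega) = 0

Step 1: d omega = sum_{i<j} (∂f_j/∂x_i - ∂f_i/∂x_j) dx_i ∧ dx_j:
  coeff of dx ∧ dy: 0
  coeff of dx ∧ dz: 0
  coeff of dy ∧ dz: 0
Step 2: Apply d again to each 2-form coefficient. The only possible 3-form in R^3 is dx ∧ dy ∧ dz, with coefficient
  ∂(coeff of dy∧dz)/∂x - ∂(coeff of dx∧dz)/∂y + ∂(coeff of dx∧dy)/∂z
  = ∂/∂x (0) - ∂/∂y (0) + ∂/∂z (0).
Each of these terms simplifies to sums of mixed partials that cancel in pairs. The result is 0 (by equality of mixed partials for smooth functions — Schwarz / Clairaut).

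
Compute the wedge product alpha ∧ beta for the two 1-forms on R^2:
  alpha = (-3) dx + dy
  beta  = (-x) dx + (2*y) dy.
alpha ∧ beta = (x - 6*y) dx ∧ dy

Distribute the wedge, using dx_i ∧ dx_j = -dx_j ∧ dx_i and dx_i ∧ dx_i = 0. For each pair (i, j) with i < j, the coefficient of dx_i ∧ dx_j in alpha ∧ beta is (alpha_i * beta_j - alpha_j * beta_i). Collecting: alpha ∧ beta = (x - 6*y) dx ∧ dy.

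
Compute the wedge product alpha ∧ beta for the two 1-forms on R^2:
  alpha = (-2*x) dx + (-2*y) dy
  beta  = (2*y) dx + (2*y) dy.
alpha ∧ beta = (4*y*(-x + y)) dx ∧ dy

Distribute the wedge, using dx_i ∧ dx_j = -dx_j ∧ dx_i and dx_i ∧ dx_i = 0. For each pair (i, j) with i < j, the coefficient of dx_i ∧ dx_j in alpha ∧ beta is (alpha_i * beta_j - alpha_j * beta_i). Collecting: alpha ∧ beta = (4*y*(-x + y)) dx ∧ dy.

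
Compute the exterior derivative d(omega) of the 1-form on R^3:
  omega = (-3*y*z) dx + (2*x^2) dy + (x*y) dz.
d(omega) = (4*x + 3*z) dx ∧ dy + (4*y) dx ∧ dz + (x) dy ∧ dz

For a 1-form omega = sum_i f_i dx_i, the exterior derivative is
  d(omega) = sum_{i < j} (∂f_j/∂x_i - ∂f_i/∂x_j) dx_i ∧ dx_j.
  coefficient of dx ∧ dy: ∂f_2/∂x - ∂f_1/∂y = ∂(2*x^2)/∂x - ∂(-3*y*z)/∂y = 4*x + 3*z
  coefficient of dx ∧ dz: ∂f_3/∂x - ∂f_1/∂z = ∂(x*y)/∂x - ∂(-3*y*z)/∂z = 4*y
  coefficient of dy ∧ dz: ∂f_3/∂y - ∂f_2/∂z = ∂(x*y)/∂y - ∂(2*x^2)/∂z = x
Assembling: d(omega) = (4*x + 3*z) dx ∧ dy + (4*y) dx ∧ dz + (x) dy ∧ dz.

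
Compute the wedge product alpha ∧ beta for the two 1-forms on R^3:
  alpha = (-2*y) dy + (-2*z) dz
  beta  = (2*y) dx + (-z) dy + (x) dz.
alpha ∧ beta = (4*y^2) dx ∧ dy + (-2*x*y - 2*z^2) dy ∧ dz + (4*y*z) dx ∧ dz

Distribute the wedge, using dx_i ∧ dx_j = -dx_j ∧ dx_i and dx_i ∧ dx_i = 0. For each pair (i, j) with i < j, the coefficient of dx_i ∧ dx_j in alpha ∧ beta is (alpha_i * beta_j - alpha_j * beta_i). Collecting: alpha ∧ beta = (4*y^2) dx ∧ dy + (-2*x*y - 2*z^2) dy ∧ dz + (4*y*z) dx ∧ dz.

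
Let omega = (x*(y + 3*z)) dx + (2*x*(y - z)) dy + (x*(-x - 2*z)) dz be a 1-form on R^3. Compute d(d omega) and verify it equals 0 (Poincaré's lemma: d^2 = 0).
d(d omega) = 0

Step 1: d omega = sum_{i<j} (∂f_j/∂x_i - ∂f_i/∂x_j) dx_i ∧ dx_j:
  coeff of dx ∧ dy: -x + 2*y - 2*z
  coeff of dx ∧ dz: -5*x - 2*z
  coeff of dy ∧ dz: 2*x
Step 2: Apply d again to each 2-form coefficient. The only possible 3-form in R^3 is dx ∧ dy ∧ dz, with coefficient
  ∂(coeff of dy∧dz)/∂x - ∂(coeff of dx∧dz)/∂y + ∂(coeff of dx∧dy)/∂z
  = ∂/∂x (2*x) - ∂/∂y (-5*x - 2*z) + ∂/∂z (-x + 2*y - 2*z).
Each of these terms simplifies to sums of mixed partials that cancel in pairs. The result is 0 (by equality of mixed partials for smooth functions — Schwarz / Clairaut).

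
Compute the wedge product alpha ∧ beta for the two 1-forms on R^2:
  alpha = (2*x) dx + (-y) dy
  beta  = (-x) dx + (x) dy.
alpha ∧ beta = (x*(2*x - y)) dx ∧ dy

Distribute the wedge, using dx_i ∧ dx_j = -dx_j ∧ dx_i and dx_i ∧ dx_i = 0. For each pair (i, j) with i < j, the coefficient of dx_i ∧ dx_j in alpha ∧ beta is (alpha_i * beta_j - alpha_j * beta_i). Collecting: alpha ∧ beta = (x*(2*x - y)) dx ∧ dy.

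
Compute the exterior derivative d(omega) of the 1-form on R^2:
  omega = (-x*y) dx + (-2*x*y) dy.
d(omega) = (x - 2*y) dx ∧ dy

For a 1-form omega = sum_i f_i dx_i, the exterior derivative is
  d(omega) = sum_{i < j} (∂f_j/∂x_i - ∂f_i/∂x_j) dx_i ∧ dx_j.
  coefficient of dx ∧ dy: ∂f_2/∂x - ∂f_1/∂y = ∂(-2*x*y)/∂x - ∂(-x*y)/∂y = x - 2*y
Assembling: d(omega) = (x - 2*y) dx ∧ dy.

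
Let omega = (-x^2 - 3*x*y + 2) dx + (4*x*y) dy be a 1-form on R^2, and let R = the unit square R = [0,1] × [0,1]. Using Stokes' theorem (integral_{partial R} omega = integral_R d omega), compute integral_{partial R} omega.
integral_(partial R) omega = 7/2

Stokes: integral_partial_R omega = integral_R d omega with d omega = (∂Q/∂x - ∂P/∂y) dx ∧ dy.
  ∂Q/∂x = 4*y
  ∂P/∂y = -3*x
  integrand = ∂Q/∂x - ∂P/∂y = 3*x + 4*y.
Integrating over R: integral_0^1 integral_0^1 (3*x + 4*y) dx dy = 7/2.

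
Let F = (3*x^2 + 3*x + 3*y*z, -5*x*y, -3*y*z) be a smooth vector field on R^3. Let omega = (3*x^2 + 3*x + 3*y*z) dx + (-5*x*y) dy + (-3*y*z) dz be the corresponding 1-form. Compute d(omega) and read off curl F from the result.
d(omega) = (-3*z) dy ∧ dz + (3*y) dz ∧ dx + (-5*y - 3*z) dx ∧ dy; curl F = (-3*z, 3*y, -5*y - 3*z)

d omega = sum_{i<j} (∂f_j/∂x_i - ∂f_i/∂x_j) dx_i ∧ dx_j. Under the identification (dy ∧ dz, dz ∧ dx, dx ∧ dy) ↔ (e_x, e_y, e_z), the coefficients are exactly the components of curl F. Compute:
  ∂R/∂y - ∂Q/∂z = (-3*z) - (0) = -3*z
  ∂P/∂z - ∂R/∂x = (3*y) - (0) = 3*y
  ∂Q/∂x - ∂P/∂y = (-5*y) - (3*z) = -5*y - 3*z.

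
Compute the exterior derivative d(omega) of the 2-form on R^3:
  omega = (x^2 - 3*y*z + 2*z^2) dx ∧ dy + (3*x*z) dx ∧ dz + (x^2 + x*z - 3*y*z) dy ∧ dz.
d(omega) = (2*x - 3*y + 5*z) dx ∧ dy ∧ dz

For a 2-form omega = sum_{i<j} g_{ij} dx_i ∧ dx_j, the exterior derivative is
  d(omega) = sum_{i<j} d(g_{ij}) ∧ dx_i ∧ dx_j = sum_{i<j, k} (∂g_{ij}/∂x_k) dx_k ∧ dx_i ∧ dx_j.
Expand each term, using dx_k ∧ dx_i ∧ dx_j = sgn(permutation) dx_{(a)} ∧ dx_{(b)} ∧ dx_{(c)} with (a < b < c) sorted:
  d(x^2 - 3*y*z + 2*z^2) includes (∂/∂z)(x^2 - 3*y*z + 2*z^2) dz = (-3*y + 4*z) dz, which multiplied by dx ∧ dy gives (-3*y + 4*z) dx ∧ dy ∧ dz
  d(x^2 + x*z - 3*y*z) includes (∂/∂x)(x^2 + x*z - 3*y*z) dx = (2*x + z) dx, which multiplied by dy ∧ dz gives (2*x + z) dx ∧ dy ∧ dz
Collecting like 3-forms: d(omega) = (2*x - 3*y + 5*z) dx ∧ dy ∧ dz.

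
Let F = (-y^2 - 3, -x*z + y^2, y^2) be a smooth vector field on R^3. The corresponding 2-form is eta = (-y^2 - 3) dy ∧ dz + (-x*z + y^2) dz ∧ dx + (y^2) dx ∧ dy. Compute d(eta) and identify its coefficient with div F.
d(eta) = (2*y) dx ∧ dy ∧ dz; div F = 2*y

For a 2-form in R^3 of the form above, applying d gives a 3-form with coefficient ∂P/∂x + ∂Q/∂y + ∂R/∂z:
  ∂P/∂x = 0
  ∂Q/∂y = 2*y
  ∂R/∂z = 0
Sum = 2*y, which is exactly div F.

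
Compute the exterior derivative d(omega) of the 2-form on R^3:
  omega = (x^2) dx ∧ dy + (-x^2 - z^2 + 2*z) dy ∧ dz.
d(omega) = (-2*x) dx ∧ dy ∧ dz

For a 2-form omega = sum_{i<j} g_{ij} dx_i ∧ dx_j, the exterior derivative is
  d(omega) = sum_{i<j} d(g_{ij}) ∧ dx_i ∧ dx_j = sum_{i<j, k} (∂g_{ij}/∂x_k) dx_k ∧ dx_i ∧ dx_j.
Expand each term, using dx_k ∧ dx_i ∧ dx_j = sgn(permutation) dx_{(a)} ∧ dx_{(b)} ∧ dx_{(c)} with (a < b < c) sorted:
  d(-x^2 - z^2 + 2*z) includes (∂/∂x)(-x^2 - z^2 + 2*z) dx = (-2*x) dx, which multiplied by dy ∧ dz gives (-2*x) dx ∧ dy ∧ dz
Collecting like 3-forms: d(omega) = (-2*x) dx ∧ dy ∧ dz.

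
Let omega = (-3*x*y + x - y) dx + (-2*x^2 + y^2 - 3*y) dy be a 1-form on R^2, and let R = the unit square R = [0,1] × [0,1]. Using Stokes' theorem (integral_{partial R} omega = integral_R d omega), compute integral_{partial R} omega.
integral_(partial R) omega = 1/2

Stokes: integral_partial_R omega = integral_R d omega with d omega = (∂Q/∂x - ∂P/∂y) dx ∧ dy.
  ∂Q/∂x = -4*x
  ∂P/∂y = -3*x - 1
  integrand = ∂Q/∂x - ∂P/∂y = 1 - x.
Integrating over R: integral_0^1 integral_0^1 (1 - x) dx dy = 1/2.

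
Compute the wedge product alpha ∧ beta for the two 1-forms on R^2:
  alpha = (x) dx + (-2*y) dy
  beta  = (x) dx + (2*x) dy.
alpha ∧ beta = (2*x*(x + y)) dx ∧ dy

Distribute the wedge, using dx_i ∧ dx_j = -dx_j ∧ dx_i and dx_i ∧ dx_i = 0. For each pair (i, j) with i < j, the coefficient of dx_i ∧ dx_j in alpha ∧ beta is (alpha_i * beta_j - alpha_j * beta_i). Collecting: alpha ∧ beta = (2*x*(x + y)) dx ∧ dy.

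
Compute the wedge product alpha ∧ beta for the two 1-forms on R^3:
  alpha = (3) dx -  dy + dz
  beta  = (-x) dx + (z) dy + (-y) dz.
alpha ∧ beta = (-x + 3*z) dx ∧ dy + (x - 3*y) dx ∧ dz + (y - z) dy ∧ dz

Distribute the wedge, using dx_i ∧ dx_j = -dx_j ∧ dx_i and dx_i ∧ dx_i = 0. For each pair (i, j) with i < j, the coefficient of dx_i ∧ dx_j in alpha ∧ beta is (alpha_i * beta_j - alpha_j * beta_i). Collecting: alpha ∧ beta = (-x + 3*z) dx ∧ dy + (x - 3*y) dx ∧ dz + (y - z) dy ∧ dz.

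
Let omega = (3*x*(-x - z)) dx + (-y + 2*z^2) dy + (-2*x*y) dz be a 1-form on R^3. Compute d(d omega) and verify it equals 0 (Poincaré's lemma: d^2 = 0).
d(d omega) = 0

Step 1: d omega = sum_{i<j} (∂f_j/∂x_i - ∂f_i/∂x_j) dx_i ∧ dx_j:
  coeff of dx ∧ dy: 0
  coeff of dx ∧ dz: 3*x - 2*y
  coeff of dy ∧ dz: -2*x - 4*z
Step 2: Apply d again to each 2-form coefficient. The only possible 3-form in R^3 is dx ∧ dy ∧ dz, with coefficient
  ∂(coeff of dy∧dz)/∂x - ∂(coeff of dx∧dz)/∂y + ∂(coeff of dx∧dy)/∂z
  = ∂/∂x (-2*x - 4*z) - ∂/∂y (3*x - 2*y) + ∂/∂z (0).
Each of these terms simplifies to sums of mixed partials that cancel in pairs. The result is 0 (by equality of mixed partials for smooth functions — Schwarz / Clairaut).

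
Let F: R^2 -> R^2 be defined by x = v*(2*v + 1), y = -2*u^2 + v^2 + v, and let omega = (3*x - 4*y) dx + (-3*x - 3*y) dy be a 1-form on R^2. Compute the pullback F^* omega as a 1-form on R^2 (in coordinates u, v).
F^* omega = (12*u*(-2*u^2 + 3*v^2 + 2*v)) du + (44*u^2*v + 14*u^2 - 10*v^3 - 23*v^2 - 7*v) dv

Using F^*(f dg) = (f ∘ F) d(g ∘ F), substitute each coordinate x_i by F_i(u, v) in f_i, and replace dx_i by d F_i = (∂F_i/∂u) du + (∂F_i/∂v) dv.
  For the x component: f_1(F) = 8*u^2 + 2*v^2 - v; d F_1 = (0) du + (4*v + 1) dv
  For the y component: f_2(F) = 6*u^2 - 9*v^2 - 6*v; d F_2 = (-4*u) du + (2*v + 1) dv
Combining and collecting du, dv coefficients:
  coeff of du: 12*u*(-2*u^2 + 3*v^2 + 2*v)
  coeff of dv: 44*u^2*v + 14*u^2 - 10*v^3 - 23*v^2 - 7*v
F^* omega = (12*u*(-2*u^2 + 3*v^2 + 2*v)) du + (44*u^2*v + 14*u^2 - 10*v^3 - 23*v^2 - 7*v) dv.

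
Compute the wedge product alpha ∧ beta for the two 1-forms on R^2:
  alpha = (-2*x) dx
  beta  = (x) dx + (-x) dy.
alpha ∧ beta = (2*x^2) dx ∧ dy

Distribute the wedge, using dx_i ∧ dx_j = -dx_j ∧ dx_i and dx_i ∧ dx_i = 0. For each pair (i, j) with i < j, the coefficient of dx_i ∧ dx_j in alpha ∧ beta is (alpha_i * beta_j - alpha_j * beta_i). Collecting: alpha ∧ beta = (2*x^2) dx ∧ dy.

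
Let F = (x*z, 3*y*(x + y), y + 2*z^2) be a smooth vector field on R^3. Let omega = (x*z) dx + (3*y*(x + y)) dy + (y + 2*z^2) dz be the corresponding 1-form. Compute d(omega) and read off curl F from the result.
d(omega) = (1) dy ∧ dz + (x) dz ∧ dx + (3*y) dx ∧ dy; curl F = (1, x, 3*y)

d omega = sum_{i<j} (∂f_j/∂x_i - ∂f_i/∂x_j) dx_i ∧ dx_j. Under the identification (dy ∧ dz, dz ∧ dx, dx ∧ dy) ↔ (e_x, e_y, e_z), the coefficients are exactly the components of curl F. Compute:
  ∂R/∂y - ∂Q/∂z = (1) - (0) = 1
  ∂P/∂z - ∂R/∂x = (x) - (0) = x
  ∂Q/∂x - ∂P/∂y = (3*y) - (0) = 3*y.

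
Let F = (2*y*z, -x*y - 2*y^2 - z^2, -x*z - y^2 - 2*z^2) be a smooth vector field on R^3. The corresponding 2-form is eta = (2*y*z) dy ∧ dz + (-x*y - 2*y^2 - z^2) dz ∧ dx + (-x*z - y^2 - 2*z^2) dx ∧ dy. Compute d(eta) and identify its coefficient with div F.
d(eta) = (-2*x - 4*y - 4*z) dx ∧ dy ∧ dz; div F = -2*x - 4*y - 4*z

For a 2-form in R^3 of the form above, applying d gives a 3-form with coefficient ∂P/∂x + ∂Q/∂y + ∂R/∂z:
  ∂P/∂x = 0
  ∂Q/∂y = -x - 4*y
  ∂R/∂z = -x - 4*z
Sum = -2*x - 4*y - 4*z, which is exactly div F.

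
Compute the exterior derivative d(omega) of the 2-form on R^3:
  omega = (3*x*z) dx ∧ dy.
d(omega) = (3*x) dx ∧ dy ∧ dz

For a 2-form omega = sum_{i<j} g_{ij} dx_i ∧ dx_j, the exterior derivative is
  d(omega) = sum_{i<j} d(g_{ij}) ∧ dx_i ∧ dx_j = sum_{i<j, k} (∂g_{ij}/∂x_k) dx_k ∧ dx_i ∧ dx_j.
Expand each term, using dx_k ∧ dx_i ∧ dx_j = sgn(permutation) dx_{(a)} ∧ dx_{(b)} ∧ dx_{(c)} with (a < b < c) sorted:
  d(3*x*z) includes (∂/∂z)(3*x*z) dz = (3*x) dz, which multiplied by dx ∧ dy gives (3*x) dx ∧ dy ∧ dz
Collecting like 3-forms: d(omega) = (3*x) dx ∧ dy ∧ dz.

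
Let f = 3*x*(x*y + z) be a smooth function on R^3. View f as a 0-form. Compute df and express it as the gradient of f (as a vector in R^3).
df = (6*x*y + 3*z) dx + (3*x^2) dy + (3*x) dz; grad f = (6*x*y + 3*z, 3*x^2, 3*x)

For a 0-form f, d f = (∂f/∂x) dx + (∂f/∂y) dy + (∂f/∂z) dz. The components of the vector representation are exactly the entries of grad f in Cartesian coordinates:
  ∂f/∂x = 6*x*y + 3*z
  ∂f/∂y = 3*x^2
  ∂f/∂z = 3*x.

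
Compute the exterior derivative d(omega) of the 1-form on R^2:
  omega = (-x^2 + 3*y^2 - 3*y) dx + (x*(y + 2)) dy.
d(omega) = (5 - 5*y) dx ∧ dy

For a 1-form omega = sum_i f_i dx_i, the exterior derivative is
  d(omega) = sum_{i < j} (∂f_j/∂x_i - ∂f_i/∂x_j) dx_i ∧ dx_j.
  coefficient of dx ∧ dy: ∂f_2/∂x - ∂f_1/∂y = ∂(x*(y + 2))/∂x - ∂(-x^2 + 3*y^2 - 3*y)/∂y = 5 - 5*y
Assembling: d(omega) = (5 - 5*y) dx ∧ dy.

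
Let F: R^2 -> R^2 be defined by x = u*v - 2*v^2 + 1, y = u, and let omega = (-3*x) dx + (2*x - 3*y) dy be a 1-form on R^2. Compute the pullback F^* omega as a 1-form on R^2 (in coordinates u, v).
F^* omega = (-3*u*v^2 + 2*u*v - 3*u + 6*v^3 - 4*v^2 - 3*v + 2) du + (-3*u^2*v + 18*u*v^2 - 3*u - 24*v^3 + 12*v) dv

Using F^*(f dg) = (f ∘ F) d(g ∘ F), substitute each coordinate x_i by F_i(u, v) in f_i, and replace dx_i by d F_i = (∂F_i/∂u) du + (∂F_i/∂v) dv.
  For the x component: f_1(F) = -3*u*v + 6*v^2 - 3; d F_1 = (v) du + (u - 4*v) dv
  For the y component: f_2(F) = 2*u*v - 3*u - 4*v^2 + 2; d F_2 = (1) du + (0) dv
Combining and collecting du, dv coefficients:
  coeff of du: -3*u*v^2 + 2*u*v - 3*u + 6*v^3 - 4*v^2 - 3*v + 2
  coeff of dv: -3*u^2*v + 18*u*v^2 - 3*u - 24*v^3 + 12*v
F^* omega = (-3*u*v^2 + 2*u*v - 3*u + 6*v^3 - 4*v^2 - 3*v + 2) du + (-3*u^2*v + 18*u*v^2 - 3*u - 24*v^3 + 12*v) dv.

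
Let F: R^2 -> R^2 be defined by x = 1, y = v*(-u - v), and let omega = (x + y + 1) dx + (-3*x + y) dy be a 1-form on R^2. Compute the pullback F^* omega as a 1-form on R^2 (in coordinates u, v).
F^* omega = (v*(u*v + v^2 + 3)) du + (u^2*v + 3*u*v^2 + 3*u + 2*v^3 + 6*v) dv

Using F^*(f dg) = (f ∘ F) d(g ∘ F), substitute each coordinate x_i by F_i(u, v) in f_i, and replace dx_i by d F_i = (∂F_i/∂u) du + (∂F_i/∂v) dv.
  For the x component: f_1(F) = -u*v - v^2 + 2; d F_1 = (0) du + (0) dv
  For the y component: f_2(F) = -u*v - v^2 - 3; d F_2 = (-v) du + (-u - 2*v) dv
Combining and collecting du, dv coefficients:
  coeff of du: v*(u*v + v^2 + 3)
  coeff of dv: u^2*v + 3*u*v^2 + 3*u + 2*v^3 + 6*v
F^* omega = (v*(u*v + v^2 + 3)) du + (u^2*v + 3*u*v^2 + 3*u + 2*v^3 + 6*v) dv.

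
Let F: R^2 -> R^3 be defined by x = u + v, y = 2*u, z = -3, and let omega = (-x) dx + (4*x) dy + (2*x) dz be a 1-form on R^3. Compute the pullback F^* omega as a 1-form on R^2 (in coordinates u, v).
F^* omega = (7*u + 7*v) du + (-u - v) dv

Using F^*(f dg) = (f ∘ F) d(g ∘ F), substitute each coordinate x_i by F_i(u, v) in f_i, and replace dx_i by d F_i = (∂F_i/∂u) du + (∂F_i/∂v) dv.
  For the x component: f_1(F) = -u - v; d F_1 = (1) du + (1) dv
  For the y component: f_2(F) = 4*u + 4*v; d F_2 = (2) du + (0) dv
  For the z component: f_3(F) = 2*u + 2*v; d F_3 = (0) du + (0) dv
Combining and collecting du, dv coefficients:
  coeff of du: 7*u + 7*v
  coeff of dv: -u - v
F^* omega = (7*u + 7*v) du + (-u - v) dv.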